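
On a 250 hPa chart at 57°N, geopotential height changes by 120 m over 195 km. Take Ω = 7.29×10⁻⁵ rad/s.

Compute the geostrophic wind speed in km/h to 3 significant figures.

178 km/h

Coriolis parameter at 57°N:
f = 2Ω sin φ = 2 × 7.29×10⁻⁵ × sin 57° = 1.22×10⁻⁴ s⁻¹
Height gradient: |∂Z/∂n| = 120 m / 195000 m = 6.15×10⁻⁴
On a pressure surface, geostrophic balance gives V_g = (g/f)|∂Z/∂n|:
V_g = 9.81 × 6.15×10⁻⁴ / 1.22×10⁻⁴ = 49.4 m/s
Converting: 49.4 m/s × 3.6 = 178 km/h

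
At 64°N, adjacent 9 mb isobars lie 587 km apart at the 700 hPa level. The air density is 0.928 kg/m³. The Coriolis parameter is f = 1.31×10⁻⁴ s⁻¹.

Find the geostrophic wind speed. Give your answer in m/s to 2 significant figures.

13 m/s

Pressure gradient: |∂P/∂n| = 900 Pa / 587000 m = 1.53×10⁻³ Pa/m
Geostrophic balance (pressure-gradient force = Coriolis force):
V_g = (1/(fρ)) |∂P/∂n| = 1.53×10⁻³ / (1.31×10⁻⁴ × 0.928) = 12.6 m/s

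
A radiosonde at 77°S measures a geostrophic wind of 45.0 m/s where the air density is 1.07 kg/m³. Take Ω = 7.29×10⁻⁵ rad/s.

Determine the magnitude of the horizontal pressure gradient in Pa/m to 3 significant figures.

Coriolis parameter at 77°S:
f = 2Ω sin φ = 2 × 7.29×10⁻⁵ × sin 77° = 1.42×10⁻⁴ s⁻¹
Geostrophic balance rearranged: |∂P/∂n| = f ρ V_g
|∂P/∂n| = 1.42×10⁻⁴ × 1.07 × 45.0 = 6.84×10⁻³ Pa/m

6.84×10⁻³ Pa/m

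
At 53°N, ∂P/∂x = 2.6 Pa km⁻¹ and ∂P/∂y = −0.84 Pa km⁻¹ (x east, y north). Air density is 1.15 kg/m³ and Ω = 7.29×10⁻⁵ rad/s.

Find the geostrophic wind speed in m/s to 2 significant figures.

Coriolis parameter at 53°N:
f = 2Ω sin φ = 2 × 7.29×10⁻⁵ × sin 53° = 1.16×10⁻⁴ s⁻¹
Component geostrophic relations (x east, y north):
u_g = −(1/(fρ)) ∂P/∂y,  v_g = (1/(fρ)) ∂P/∂x
u_g = −(−0.84×10⁻³)/(1.16×10⁻⁴ × 1.15) = 6.27 m/s;  v_g = (2.6×10⁻³)/(1.16×10⁻⁴ × 1.15) = 19.4 m/s
|V_g| = √(u_g² + v_g²) = 20.4 m/s

20 m/s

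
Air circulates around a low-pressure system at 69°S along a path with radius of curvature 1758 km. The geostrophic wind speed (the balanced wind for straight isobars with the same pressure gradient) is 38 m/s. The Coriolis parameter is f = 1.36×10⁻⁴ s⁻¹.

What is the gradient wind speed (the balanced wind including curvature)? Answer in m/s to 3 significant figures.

33.3 m/s

Around a low, centrifugal force acts outward with Coriolis, so pressure-gradient force balances both:
(1/ρ)|∂P/∂n| = fV + V²/R  →  V² + fR·V − fR·V_g = 0
With fR = 1.36×10⁻⁴ × 1758×10³ m = 239 m/s:
V = [−fR + √((fR)² + 4 fR V_g)]/2 = [−239 + √(239² + 4×239×38)]/2 = 33.3 m/s
Subgeostrophic (V < V_g = 38 m/s), as expected around a low.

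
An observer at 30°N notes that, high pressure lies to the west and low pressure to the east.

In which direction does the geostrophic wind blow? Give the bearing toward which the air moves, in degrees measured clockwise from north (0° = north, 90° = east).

180°

The pressure-gradient force points toward the east (bearing 090°).
Geostrophic balance: in the Northern Hemisphere the Coriolis force deflects motion to the right, so the geostrophic wind blows 90° to the right of the pressure-gradient force (low pressure on the left).
Rotating 090° by 90° clockwise gives 180° — the wind blows toward the south.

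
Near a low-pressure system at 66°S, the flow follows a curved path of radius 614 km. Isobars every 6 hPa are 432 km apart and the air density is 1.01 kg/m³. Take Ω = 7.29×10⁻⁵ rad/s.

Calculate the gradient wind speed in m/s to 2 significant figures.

Coriolis parameter at 66°S:
f = 2Ω sin φ = 2 × 7.29×10⁻⁵ × sin 66° = 1.33×10⁻⁴ s⁻¹
Pressure gradient: |∂P/∂n| = 600 Pa / 432000 m = 1.39×10⁻³ Pa/m
Geostrophic speed: V_g = |∂P/∂n|/(fρ) = 1.39×10⁻³/(1.33×10⁻⁴ × 1.01) = 10.3 m/s
Around a low, centrifugal force acts outward with Coriolis, so pressure-gradient force balances both:
(1/ρ)|∂P/∂n| = fV + V²/R  →  V² + fR·V − fR·V_g = 0
With fR = 1.33×10⁻⁴ × 614×10³ m = 81.8 m/s:
V = [−fR + √((fR)² + 4 fR V_g)]/2 = [−81.8 + √(81.8² + 4×81.8×10.3)]/2 = 9.27 m/s
Subgeostrophic (V < V_g = 10.3 m/s), as expected around a low.

9.3 m/s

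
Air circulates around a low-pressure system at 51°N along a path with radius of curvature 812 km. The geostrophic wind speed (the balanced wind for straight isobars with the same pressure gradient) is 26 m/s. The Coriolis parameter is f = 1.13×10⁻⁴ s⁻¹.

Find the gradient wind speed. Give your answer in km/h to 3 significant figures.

76.1 km/h

Around a low, centrifugal force acts outward with Coriolis, so pressure-gradient force balances both:
(1/ρ)|∂P/∂n| = fV + V²/R  →  V² + fR·V − fR·V_g = 0
With fR = 1.13×10⁻⁴ × 812×10³ m = 91.8 m/s:
V = [−fR + √((fR)² + 4 fR V_g)]/2 = [−91.8 + √(91.8² + 4×91.8×26)]/2 = 21.1 m/s
Subgeostrophic (V < V_g = 26 m/s), as expected around a low.
Converting: 21.1 m/s × 3.6 = 76.1 km/h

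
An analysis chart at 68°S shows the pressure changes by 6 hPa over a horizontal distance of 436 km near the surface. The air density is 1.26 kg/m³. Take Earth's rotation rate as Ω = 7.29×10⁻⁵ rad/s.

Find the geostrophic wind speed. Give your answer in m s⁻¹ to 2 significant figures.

Coriolis parameter at 68°S:
f = 2Ω sin φ = 2 × 7.29×10⁻⁵ × sin 68° = 1.35×10⁻⁴ s⁻¹
Pressure gradient: |∂P/∂n| = 600 Pa / 436000 m = 1.38×10⁻³ Pa/m
Geostrophic balance (pressure-gradient force = Coriolis force):
V_g = (1/(fρ)) |∂P/∂n| = 1.38×10⁻³ / (1.35×10⁻⁴ × 1.26) = 8.08 m/s

8.1 m s⁻¹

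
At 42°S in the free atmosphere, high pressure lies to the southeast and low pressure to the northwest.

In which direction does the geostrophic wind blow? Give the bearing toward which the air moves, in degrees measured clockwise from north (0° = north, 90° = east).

225°

The pressure-gradient force points toward the northwest (bearing 315°).
Geostrophic balance: in the Southern Hemisphere the Coriolis force deflects motion to the left, so the geostrophic wind blows 90° to the left of the pressure-gradient force (low pressure on the right).
Rotating 315° by 90° counterclockwise gives 225° — the wind blows toward the southwest.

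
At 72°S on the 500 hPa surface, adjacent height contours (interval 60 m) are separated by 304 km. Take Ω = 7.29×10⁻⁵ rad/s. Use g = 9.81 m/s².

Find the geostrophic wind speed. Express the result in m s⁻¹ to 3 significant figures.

Coriolis parameter at 72°S:
f = 2Ω sin φ = 2 × 7.29×10⁻⁵ × sin 72° = 1.39×10⁻⁴ s⁻¹
Height gradient: |∂Z/∂n| = 60 m / 304000 m = 1.97×10⁻⁴
On a pressure surface, geostrophic balance gives V_g = (g/f)|∂Z/∂n|:
V_g = 9.81 × 1.97×10⁻⁴ / 1.39×10⁻⁴ = 14.0 m/s

14.0 m s⁻¹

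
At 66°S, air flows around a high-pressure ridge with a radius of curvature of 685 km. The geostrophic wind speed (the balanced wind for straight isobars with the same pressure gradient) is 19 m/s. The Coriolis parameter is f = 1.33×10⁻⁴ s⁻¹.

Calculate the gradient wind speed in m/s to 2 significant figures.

27 m/s

Around a high, pressure-gradient force acts outward with centrifugal, so Coriolis balances both:
fV = (1/ρ)|∂P/∂n| + V²/R  →  V² − fR·V + fR·V_g = 0
With fR = 1.33×10⁻⁴ × 685×10³ m = 91.1 m/s:
V = [fR − √((fR)² − 4 fR V_g)]/2 = [91.1 − √(91.1² − 4×91.1×19)]/2 = 27 m/s
Supergeostrophic (V > V_g = 19 m/s), as expected around a high.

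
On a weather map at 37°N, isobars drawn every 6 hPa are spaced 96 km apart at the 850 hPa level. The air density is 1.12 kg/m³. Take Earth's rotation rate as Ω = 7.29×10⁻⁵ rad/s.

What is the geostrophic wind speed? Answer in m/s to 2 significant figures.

64 m/s

Coriolis parameter at 37°N:
f = 2Ω sin φ = 2 × 7.29×10⁻⁵ × sin 37° = 8.77×10⁻⁵ s⁻¹
Pressure gradient: |∂P/∂n| = 600 Pa / 96000 m = 6.25×10⁻³ Pa/m
Geostrophic balance (pressure-gradient force = Coriolis force):
V_g = (1/(fρ)) |∂P/∂n| = 6.25×10⁻³ / (8.77×10⁻⁵ × 1.12) = 63.6 m/s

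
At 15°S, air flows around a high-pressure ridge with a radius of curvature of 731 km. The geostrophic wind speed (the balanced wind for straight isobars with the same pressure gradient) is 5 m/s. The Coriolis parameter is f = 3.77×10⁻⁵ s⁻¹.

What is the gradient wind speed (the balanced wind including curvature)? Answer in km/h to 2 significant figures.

Around a high, pressure-gradient force acts outward with centrifugal, so Coriolis balances both:
fV = (1/ρ)|∂P/∂n| + V²/R  →  V² − fR·V + fR·V_g = 0
With fR = 3.77×10⁻⁵ × 731×10³ m = 27.6 m/s:
V = [fR − √((fR)² − 4 fR V_g)]/2 = [27.6 − √(27.6² − 4×27.6×5)]/2 = 6.56 m/s
Supergeostrophic (V > V_g = 5 m/s), as expected around a high.
Converting: 6.56 m/s × 3.6 = 24 km/h

24 km/h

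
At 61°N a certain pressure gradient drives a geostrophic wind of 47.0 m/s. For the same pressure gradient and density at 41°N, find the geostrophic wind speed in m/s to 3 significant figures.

With the same pressure gradient and density, V_g ∝ 1/f ∝ 1/sin φ.
V₂ = V₁ · sin φ₁ / sin φ₂ = 47.0 × sin 61° / sin 41°
V₂ = 47.0 × 0.8746/0.6561 = 62.7 m/s

62.7 m/s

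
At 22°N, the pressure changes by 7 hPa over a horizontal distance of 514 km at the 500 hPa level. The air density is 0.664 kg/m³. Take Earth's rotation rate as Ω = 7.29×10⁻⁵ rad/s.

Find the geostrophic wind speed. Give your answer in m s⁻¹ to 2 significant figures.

Coriolis parameter at 22°N:
f = 2Ω sin φ = 2 × 7.29×10⁻⁵ × sin 22° = 5.46×10⁻⁵ s⁻¹
Pressure gradient: |∂P/∂n| = 700 Pa / 514000 m = 1.36×10⁻³ Pa/m
Geostrophic balance (pressure-gradient force = Coriolis force):
V_g = (1/(fρ)) |∂P/∂n| = 1.36×10⁻³ / (5.46×10⁻⁵ × 0.664) = 37.6 m/s

38 m s⁻¹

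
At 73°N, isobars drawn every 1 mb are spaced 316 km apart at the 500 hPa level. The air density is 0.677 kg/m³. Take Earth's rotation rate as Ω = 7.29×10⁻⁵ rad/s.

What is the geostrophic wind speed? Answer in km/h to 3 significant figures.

12.1 km/h

Coriolis parameter at 73°N:
f = 2Ω sin φ = 2 × 7.29×10⁻⁵ × sin 73° = 1.39×10⁻⁴ s⁻¹
Pressure gradient: |∂P/∂n| = 100 Pa / 316000 m = 3.16×10⁻⁴ Pa/m
Geostrophic balance (pressure-gradient force = Coriolis force):
V_g = (1/(fρ)) |∂P/∂n| = 3.16×10⁻⁴ / (1.39×10⁻⁴ × 0.677) = 3.35 m/s
Converting: 3.35 m/s × 3.6 = 12.1 km/h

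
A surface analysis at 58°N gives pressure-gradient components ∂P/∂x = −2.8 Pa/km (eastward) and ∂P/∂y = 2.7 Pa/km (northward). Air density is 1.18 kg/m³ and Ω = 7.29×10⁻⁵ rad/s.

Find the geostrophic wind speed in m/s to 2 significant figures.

Coriolis parameter at 58°N:
f = 2Ω sin φ = 2 × 7.29×10⁻⁵ × sin 58° = 1.24×10⁻⁴ s⁻¹
Component geostrophic relations (x east, y north):
u_g = −(1/(fρ)) ∂P/∂y,  v_g = (1/(fρ)) ∂P/∂x
u_g = −(2.7×10⁻³)/(1.24×10⁻⁴ × 1.18) = −18.5 m/s;  v_g = (−2.8×10⁻³)/(1.24×10⁻⁴ × 1.18) = −19.2 m/s
|V_g| = √(u_g² + v_g²) = 26.7 m/s

27 m/s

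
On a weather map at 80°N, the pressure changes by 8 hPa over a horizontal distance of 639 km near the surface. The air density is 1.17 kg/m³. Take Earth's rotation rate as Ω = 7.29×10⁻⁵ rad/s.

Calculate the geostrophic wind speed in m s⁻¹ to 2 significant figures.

7.5 m s⁻¹

Coriolis parameter at 80°N:
f = 2Ω sin φ = 2 × 7.29×10⁻⁵ × sin 80° = 1.44×10⁻⁴ s⁻¹
Pressure gradient: |∂P/∂n| = 800 Pa / 639000 m = 1.25×10⁻³ Pa/m
Geostrophic balance (pressure-gradient force = Coriolis force):
V_g = (1/(fρ)) |∂P/∂n| = 1.25×10⁻³ / (1.44×10⁻⁴ × 1.17) = 7.45 m/s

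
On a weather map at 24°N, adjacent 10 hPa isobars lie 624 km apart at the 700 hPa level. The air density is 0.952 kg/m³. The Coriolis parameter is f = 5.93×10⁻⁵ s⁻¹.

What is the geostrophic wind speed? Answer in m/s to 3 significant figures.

28.4 m/s

Pressure gradient: |∂P/∂n| = 1000 Pa / 624000 m = 1.60×10⁻³ Pa/m
Geostrophic balance (pressure-gradient force = Coriolis force):
V_g = (1/(fρ)) |∂P/∂n| = 1.60×10⁻³ / (5.93×10⁻⁵ × 0.952) = 28.4 m/s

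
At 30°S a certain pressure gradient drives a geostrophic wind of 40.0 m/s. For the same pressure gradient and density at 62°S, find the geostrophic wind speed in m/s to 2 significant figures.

With the same pressure gradient and density, V_g ∝ 1/f ∝ 1/sin φ.
V₂ = V₁ · sin φ₁ / sin φ₂ = 40.0 × sin 30° / sin 62°
V₂ = 40.0 × 0.5000/0.8829 = 23 m/s

23 m/s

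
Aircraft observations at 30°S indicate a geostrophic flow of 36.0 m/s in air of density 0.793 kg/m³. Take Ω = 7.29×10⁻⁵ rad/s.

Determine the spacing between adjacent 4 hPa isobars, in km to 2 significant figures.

190 km

Coriolis parameter at 30°S:
f = 2Ω sin φ = 2 × 7.29×10⁻⁵ × sin 30° = 7.29×10⁻⁵ s⁻¹
Geostrophic balance rearranged: |∂P/∂n| = f ρ V_g
|∂P/∂n| = 7.29×10⁻⁵ × 0.793 × 36.0 = 2.08×10⁻³ Pa/m
Isobar spacing: Δn = ΔP/|∂P/∂n| = 400 Pa / 2.08×10⁻³ Pa/m = 192202 m ≈ 190 km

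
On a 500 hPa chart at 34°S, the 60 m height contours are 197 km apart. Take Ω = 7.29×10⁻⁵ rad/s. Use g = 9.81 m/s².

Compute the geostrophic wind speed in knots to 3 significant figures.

71.2 knots

Coriolis parameter at 34°S:
f = 2Ω sin φ = 2 × 7.29×10⁻⁵ × sin 34° = 8.15×10⁻⁵ s⁻¹
Height gradient: |∂Z/∂n| = 60 m / 197000 m = 3.05×10⁻⁴
On a pressure surface, geostrophic balance gives V_g = (g/f)|∂Z/∂n|:
V_g = 9.81 × 3.05×10⁻⁴ / 8.15×10⁻⁵ = 36.6 m/s
Converting: 36.6 m/s × 1.944 = 71.2 knots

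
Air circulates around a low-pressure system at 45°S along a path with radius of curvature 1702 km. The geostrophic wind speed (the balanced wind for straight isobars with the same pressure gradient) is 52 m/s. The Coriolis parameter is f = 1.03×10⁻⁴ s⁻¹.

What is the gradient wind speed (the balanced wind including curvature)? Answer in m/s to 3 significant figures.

42.0 m/s

Around a low, centrifugal force acts outward with Coriolis, so pressure-gradient force balances both:
(1/ρ)|∂P/∂n| = fV + V²/R  →  V² + fR·V − fR·V_g = 0
With fR = 1.03×10⁻⁴ × 1702×10³ m = 175 m/s:
V = [−fR + √((fR)² + 4 fR V_g)]/2 = [−175 + √(175² + 4×175×52)]/2 = 42 m/s
Subgeostrophic (V < V_g = 52 m/s), as expected around a low.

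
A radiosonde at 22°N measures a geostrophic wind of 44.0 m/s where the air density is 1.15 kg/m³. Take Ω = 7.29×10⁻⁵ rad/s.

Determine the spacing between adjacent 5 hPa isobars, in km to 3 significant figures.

181 km

Coriolis parameter at 22°N:
f = 2Ω sin φ = 2 × 7.29×10⁻⁵ × sin 22° = 5.46×10⁻⁵ s⁻¹
Geostrophic balance rearranged: |∂P/∂n| = f ρ V_g
|∂P/∂n| = 5.46×10⁻⁵ × 1.15 × 44.0 = 2.76×10⁻³ Pa/m
Isobar spacing: Δn = ΔP/|∂P/∂n| = 500 Pa / 2.76×10⁻³ Pa/m = 180920 m ≈ 181 km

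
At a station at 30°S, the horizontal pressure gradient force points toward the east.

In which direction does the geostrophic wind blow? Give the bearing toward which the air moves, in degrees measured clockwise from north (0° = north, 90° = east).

000°

The pressure-gradient force points toward the east (bearing 090°).
Geostrophic balance: in the Southern Hemisphere the Coriolis force deflects motion to the left, so the geostrophic wind blows 90° to the left of the pressure-gradient force (low pressure on the right).
Rotating 090° by 90° counterclockwise gives 000° — the wind blows toward the north.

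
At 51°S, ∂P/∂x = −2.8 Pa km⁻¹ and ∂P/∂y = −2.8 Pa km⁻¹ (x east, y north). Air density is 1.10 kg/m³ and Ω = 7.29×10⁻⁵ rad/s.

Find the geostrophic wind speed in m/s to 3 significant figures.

Coriolis parameter at 51°S:
f = 2Ω sin φ = 2 × 7.29×10⁻⁵ × sin 51° = 1.13×10⁻⁴ s⁻¹
In the Southern Hemisphere f is negative: f = −1.13×10⁻⁴ s⁻¹.
Component geostrophic relations (x east, y north):
u_g = −(1/(fρ)) ∂P/∂y,  v_g = (1/(fρ)) ∂P/∂x
u_g = −(−2.8×10⁻³)/(−1.13×10⁻⁴ × 1.10) = −22.5 m/s;  v_g = (−2.8×10⁻³)/(−1.13×10⁻⁴ × 1.10) = 22.5 m/s
|V_g| = √(u_g² + v_g²) = 31.8 m/s

31.8 m/s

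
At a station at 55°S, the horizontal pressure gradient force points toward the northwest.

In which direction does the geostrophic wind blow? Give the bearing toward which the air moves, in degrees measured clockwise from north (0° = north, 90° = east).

225°

The pressure-gradient force points toward the northwest (bearing 315°).
Geostrophic balance: in the Southern Hemisphere the Coriolis force deflects motion to the left, so the geostrophic wind blows 90° to the left of the pressure-gradient force (low pressure on the right).
Rotating 315° by 90° counterclockwise gives 225° — the wind blows toward the southwest.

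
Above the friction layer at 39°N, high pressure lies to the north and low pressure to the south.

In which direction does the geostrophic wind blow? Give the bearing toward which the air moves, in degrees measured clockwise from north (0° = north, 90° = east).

270°

The pressure-gradient force points toward the south (bearing 180°).
Geostrophic balance: in the Northern Hemisphere the Coriolis force deflects motion to the right, so the geostrophic wind blows 90° to the right of the pressure-gradient force (low pressure on the left).
Rotating 180° by 90° clockwise gives 270° — the wind blows toward the west.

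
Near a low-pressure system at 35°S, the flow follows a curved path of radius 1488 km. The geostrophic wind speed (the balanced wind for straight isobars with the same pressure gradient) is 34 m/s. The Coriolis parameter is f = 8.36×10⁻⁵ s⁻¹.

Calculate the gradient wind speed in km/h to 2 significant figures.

100 km/h

Around a low, centrifugal force acts outward with Coriolis, so pressure-gradient force balances both:
(1/ρ)|∂P/∂n| = fV + V²/R  →  V² + fR·V − fR·V_g = 0
With fR = 8.36×10⁻⁵ × 1488×10³ m = 124 m/s:
V = [−fR + √((fR)² + 4 fR V_g)]/2 = [−124 + √(124² + 4×124×34)]/2 = 27.8 m/s
Subgeostrophic (V < V_g = 34 m/s), as expected around a low.
Converting: 27.8 m/s × 3.6 = 100 km/h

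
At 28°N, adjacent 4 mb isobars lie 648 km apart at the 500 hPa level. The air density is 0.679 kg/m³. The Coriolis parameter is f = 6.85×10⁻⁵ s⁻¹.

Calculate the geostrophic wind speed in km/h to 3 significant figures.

47.8 km/h

Pressure gradient: |∂P/∂n| = 400 Pa / 648000 m = 6.17×10⁻⁴ Pa/m
Geostrophic balance (pressure-gradient force = Coriolis force):
V_g = (1/(fρ)) |∂P/∂n| = 6.17×10⁻⁴ / (6.85×10⁻⁵ × 0.679) = 13.3 m/s
Converting: 13.3 m/s × 3.6 = 47.8 km/h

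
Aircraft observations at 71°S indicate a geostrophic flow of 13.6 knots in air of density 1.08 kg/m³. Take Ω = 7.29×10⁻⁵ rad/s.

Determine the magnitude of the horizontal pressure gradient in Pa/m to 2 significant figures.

Coriolis parameter at 71°S:
f = 2Ω sin φ = 2 × 7.29×10⁻⁵ × sin 71° = 1.38×10⁻⁴ s⁻¹
Wind speed in SI: 13.6 knots = 7.00 m/s
Geostrophic balance rearranged: |∂P/∂n| = f ρ V_g
|∂P/∂n| = 1.38×10⁻⁴ × 1.08 × 7.00 = 1.04×10⁻³ Pa/m

1.0×10⁻³ Pa/m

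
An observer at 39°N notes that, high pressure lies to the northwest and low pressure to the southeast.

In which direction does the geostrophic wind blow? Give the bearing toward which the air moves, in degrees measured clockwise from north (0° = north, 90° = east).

The pressure-gradient force points toward the southeast (bearing 135°).
Geostrophic balance: in the Northern Hemisphere the Coriolis force deflects motion to the right, so the geostrophic wind blows 90° to the right of the pressure-gradient force (low pressure on the left).
Rotating 135° by 90° clockwise gives 225° — the wind blows toward the southwest.

225°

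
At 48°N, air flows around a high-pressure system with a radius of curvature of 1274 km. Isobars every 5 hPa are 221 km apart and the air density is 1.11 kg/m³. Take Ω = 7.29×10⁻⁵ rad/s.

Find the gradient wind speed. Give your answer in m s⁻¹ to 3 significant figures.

Coriolis parameter at 48°N:
f = 2Ω sin φ = 2 × 7.29×10⁻⁵ × sin 48° = 1.08×10⁻⁴ s⁻¹
Pressure gradient: |∂P/∂n| = 500 Pa / 221000 m = 2.26×10⁻³ Pa/m
Geostrophic speed: V_g = |∂P/∂n|/(fρ) = 2.26×10⁻³/(1.08×10⁻⁴ × 1.11) = 18.8 m/s
Around a high, pressure-gradient force acts outward with centrifugal, so Coriolis balances both:
fV = (1/ρ)|∂P/∂n| + V²/R  →  V² − fR·V + fR·V_g = 0
With fR = 1.08×10⁻⁴ × 1274×10³ m = 138 m/s:
V = [fR − √((fR)² − 4 fR V_g)]/2 = [138 − √(138² − 4×138×18.8)]/2 = 22.5 m/s
Supergeostrophic (V > V_g = 18.8 m/s), as expected around a high.

22.5 m s⁻¹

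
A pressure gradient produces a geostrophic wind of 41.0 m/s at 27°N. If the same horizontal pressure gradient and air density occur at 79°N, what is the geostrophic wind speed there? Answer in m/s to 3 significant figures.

19.0 m/s

With the same pressure gradient and density, V_g ∝ 1/f ∝ 1/sin φ.
V₂ = V₁ · sin φ₁ / sin φ₂ = 41.0 × sin 27° / sin 79°
V₂ = 41.0 × 0.4540/0.9816 = 19.0 m/s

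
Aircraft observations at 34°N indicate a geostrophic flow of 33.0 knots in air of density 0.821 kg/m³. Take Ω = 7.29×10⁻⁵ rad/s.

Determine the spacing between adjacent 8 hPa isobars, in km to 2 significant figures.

Coriolis parameter at 34°N:
f = 2Ω sin φ = 2 × 7.29×10⁻⁵ × sin 34° = 8.15×10⁻⁵ s⁻¹
Wind speed in SI: 33.0 knots = 17.0 m/s
Geostrophic balance rearranged: |∂P/∂n| = f ρ V_g
|∂P/∂n| = 8.15×10⁻⁵ × 0.821 × 17.0 = 1.14×10⁻³ Pa/m
Isobar spacing: Δn = ΔP/|∂P/∂n| = 800 Pa / 1.14×10⁻³ Pa/m = 704005 m ≈ 700 km

700 km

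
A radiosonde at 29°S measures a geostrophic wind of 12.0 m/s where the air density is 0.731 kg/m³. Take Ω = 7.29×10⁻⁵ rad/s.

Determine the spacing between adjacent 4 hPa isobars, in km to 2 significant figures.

Coriolis parameter at 29°S:
f = 2Ω sin φ = 2 × 7.29×10⁻⁵ × sin 29° = 7.07×10⁻⁵ s⁻¹
Geostrophic balance rearranged: |∂P/∂n| = f ρ V_g
|∂P/∂n| = 7.07×10⁻⁵ × 0.731 × 12.0 = 6.20×10⁻⁴ Pa/m
Isobar spacing: Δn = ΔP/|∂P/∂n| = 400 Pa / 6.20×10⁻⁴ Pa/m = 645108 m ≈ 650 km

650 km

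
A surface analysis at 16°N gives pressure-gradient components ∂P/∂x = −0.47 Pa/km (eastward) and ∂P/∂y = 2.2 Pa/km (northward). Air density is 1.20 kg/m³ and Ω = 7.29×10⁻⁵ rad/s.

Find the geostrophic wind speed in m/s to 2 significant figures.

Coriolis parameter at 16°N:
f = 2Ω sin φ = 2 × 7.29×10⁻⁵ × sin 16° = 4.02×10⁻⁵ s⁻¹
Component geostrophic relations (x east, y north):
u_g = −(1/(fρ)) ∂P/∂y,  v_g = (1/(fρ)) ∂P/∂x
u_g = −(2.2×10⁻³)/(4.02×10⁻⁵ × 1.20) = −45.6 m/s;  v_g = (−0.47×10⁻³)/(4.02×10⁻⁵ × 1.20) = −9.75 m/s
|V_g| = √(u_g² + v_g²) = 46.6 m/s

47 m/s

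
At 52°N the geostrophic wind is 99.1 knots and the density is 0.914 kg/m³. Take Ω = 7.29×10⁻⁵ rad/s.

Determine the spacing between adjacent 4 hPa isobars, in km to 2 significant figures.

75 km

Coriolis parameter at 52°N:
f = 2Ω sin φ = 2 × 7.29×10⁻⁵ × sin 52° = 1.15×10⁻⁴ s⁻¹
Wind speed in SI: 99.1 knots = 51.0 m/s
Geostrophic balance rearranged: |∂P/∂n| = f ρ V_g
|∂P/∂n| = 1.15×10⁻⁴ × 0.914 × 51.0 = 5.35×10⁻³ Pa/m
Isobar spacing: Δn = ΔP/|∂P/∂n| = 400 Pa / 5.35×10⁻³ Pa/m = 74716 m ≈ 75 km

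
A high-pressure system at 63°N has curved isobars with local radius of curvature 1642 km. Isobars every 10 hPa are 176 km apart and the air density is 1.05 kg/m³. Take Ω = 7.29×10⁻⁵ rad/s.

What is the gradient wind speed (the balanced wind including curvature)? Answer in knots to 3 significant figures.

110 knots

Coriolis parameter at 63°N:
f = 2Ω sin φ = 2 × 7.29×10⁻⁵ × sin 63° = 1.30×10⁻⁴ s⁻¹
Pressure gradient: |∂P/∂n| = 1000 Pa / 176000 m = 5.68×10⁻³ Pa/m
Geostrophic speed: V_g = |∂P/∂n|/(fρ) = 5.68×10⁻³/(1.30×10⁻⁴ × 1.05) = 41.7 m/s
Around a high, pressure-gradient force acts outward with centrifugal, so Coriolis balances both:
fV = (1/ρ)|∂P/∂n| + V²/R  →  V² − fR·V + fR·V_g = 0
With fR = 1.30×10⁻⁴ × 1642×10³ m = 213 m/s:
V = [fR − √((fR)² − 4 fR V_g)]/2 = [213 − √(213² − 4×213×41.7)]/2 = 56.8 m/s
Supergeostrophic (V > V_g = 41.7 m/s), as expected around a high.
Converting: 56.8 m/s × 1.944 = 110 knots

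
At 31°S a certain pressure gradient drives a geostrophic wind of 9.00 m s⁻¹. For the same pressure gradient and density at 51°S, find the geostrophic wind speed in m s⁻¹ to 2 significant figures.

6.0 m s⁻¹

With the same pressure gradient and density, V_g ∝ 1/f ∝ 1/sin φ.
V₂ = V₁ · sin φ₁ / sin φ₂ = 9.00 × sin 31° / sin 51°
V₂ = 9.00 × 0.5150/0.7771 = 6.0 m s⁻¹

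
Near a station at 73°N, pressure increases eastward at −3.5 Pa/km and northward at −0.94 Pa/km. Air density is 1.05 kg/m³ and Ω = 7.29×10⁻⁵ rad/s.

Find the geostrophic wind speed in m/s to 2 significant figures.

25 m/s

Coriolis parameter at 73°N:
f = 2Ω sin φ = 2 × 7.29×10⁻⁵ × sin 73° = 1.39×10⁻⁴ s⁻¹
Component geostrophic relations (x east, y north):
u_g = −(1/(fρ)) ∂P/∂y,  v_g = (1/(fρ)) ∂P/∂x
u_g = −(−0.94×10⁻³)/(1.39×10⁻⁴ × 1.05) = 6.42 m/s;  v_g = (−3.5×10⁻³)/(1.39×10⁻⁴ × 1.05) = −23.9 m/s
|V_g| = √(u_g² + v_g²) = 24.8 m/s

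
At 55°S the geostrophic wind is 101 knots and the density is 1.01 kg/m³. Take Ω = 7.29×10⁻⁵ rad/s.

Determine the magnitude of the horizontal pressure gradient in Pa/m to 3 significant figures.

6.27×10⁻³ Pa/m

Coriolis parameter at 55°S:
f = 2Ω sin φ = 2 × 7.29×10⁻⁵ × sin 55° = 1.19×10⁻⁴ s⁻¹
Wind speed in SI: 101 knots = 52.0 m/s
Geostrophic balance rearranged: |∂P/∂n| = f ρ V_g
|∂P/∂n| = 1.19×10⁻⁴ × 1.01 × 52.0 = 6.27×10⁻³ Pa/m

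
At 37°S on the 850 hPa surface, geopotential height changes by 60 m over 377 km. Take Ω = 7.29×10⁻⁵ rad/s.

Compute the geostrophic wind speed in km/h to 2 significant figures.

64 km/h

Coriolis parameter at 37°S:
f = 2Ω sin φ = 2 × 7.29×10⁻⁵ × sin 37° = 8.77×10⁻⁵ s⁻¹
Height gradient: |∂Z/∂n| = 60 m / 377000 m = 1.59×10⁻⁴
On a pressure surface, geostrophic balance gives V_g = (g/f)|∂Z/∂n|:
V_g = 9.81 × 1.59×10⁻⁴ / 8.77×10⁻⁵ = 17.8 m/s
Converting: 17.8 m/s × 3.6 = 64 km/h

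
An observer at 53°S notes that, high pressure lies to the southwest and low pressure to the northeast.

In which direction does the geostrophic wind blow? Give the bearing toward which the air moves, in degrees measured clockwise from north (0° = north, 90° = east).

315°

The pressure-gradient force points toward the northeast (bearing 045°).
Geostrophic balance: in the Southern Hemisphere the Coriolis force deflects motion to the left, so the geostrophic wind blows 90° to the left of the pressure-gradient force (low pressure on the right).
Rotating 045° by 90° counterclockwise gives 315° — the wind blows toward the northwest.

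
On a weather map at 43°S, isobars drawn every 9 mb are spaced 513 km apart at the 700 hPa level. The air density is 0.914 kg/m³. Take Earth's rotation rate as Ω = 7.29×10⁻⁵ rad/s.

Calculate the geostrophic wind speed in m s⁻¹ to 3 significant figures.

19.3 m s⁻¹

Coriolis parameter at 43°S:
f = 2Ω sin φ = 2 × 7.29×10⁻⁵ × sin 43° = 9.94×10⁻⁵ s⁻¹
Pressure gradient: |∂P/∂n| = 900 Pa / 513000 m = 1.75×10⁻³ Pa/m
Geostrophic balance (pressure-gradient force = Coriolis force):
V_g = (1/(fρ)) |∂P/∂n| = 1.75×10⁻³ / (9.94×10⁻⁵ × 0.914) = 19.3 m/s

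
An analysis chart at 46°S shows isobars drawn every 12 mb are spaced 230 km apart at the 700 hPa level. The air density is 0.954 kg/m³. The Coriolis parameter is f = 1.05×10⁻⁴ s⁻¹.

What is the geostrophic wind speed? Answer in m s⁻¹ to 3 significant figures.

Pressure gradient: |∂P/∂n| = 1200 Pa / 230000 m = 5.22×10⁻³ Pa/m
Geostrophic balance (pressure-gradient force = Coriolis force):
V_g = (1/(fρ)) |∂P/∂n| = 5.22×10⁻³ / (1.05×10⁻⁴ × 0.954) = 52.1 m/s

52.1 m s⁻¹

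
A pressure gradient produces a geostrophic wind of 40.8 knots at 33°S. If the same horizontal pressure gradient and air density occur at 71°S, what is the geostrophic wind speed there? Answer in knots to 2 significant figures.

24 knots

With the same pressure gradient and density, V_g ∝ 1/f ∝ 1/sin φ.
V₂ = V₁ · sin φ₁ / sin φ₂ = 40.8 × sin 33° / sin 71°
V₂ = 40.8 × 0.5446/0.9455 = 24 knots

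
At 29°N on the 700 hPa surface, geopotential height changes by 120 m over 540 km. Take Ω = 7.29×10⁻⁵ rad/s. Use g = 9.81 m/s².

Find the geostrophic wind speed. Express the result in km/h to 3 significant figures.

111 km/h

Coriolis parameter at 29°N:
f = 2Ω sin φ = 2 × 7.29×10⁻⁵ × sin 29° = 7.07×10⁻⁵ s⁻¹
Height gradient: |∂Z/∂n| = 120 m / 540000 m = 2.22×10⁻⁴
On a pressure surface, geostrophic balance gives V_g = (g/f)|∂Z/∂n|:
V_g = 9.81 × 2.22×10⁻⁴ / 7.07×10⁻⁵ = 30.8 m/s
Converting: 30.8 m/s × 3.6 = 111 km/h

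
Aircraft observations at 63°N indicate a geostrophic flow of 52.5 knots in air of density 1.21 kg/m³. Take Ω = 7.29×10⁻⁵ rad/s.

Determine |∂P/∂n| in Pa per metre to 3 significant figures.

4.25×10⁻³ Pa/m

Coriolis parameter at 63°N:
f = 2Ω sin φ = 2 × 7.29×10⁻⁵ × sin 63° = 1.30×10⁻⁴ s⁻¹
Wind speed in SI: 52.5 knots = 27.0 m/s
Geostrophic balance rearranged: |∂P/∂n| = f ρ V_g
|∂P/∂n| = 1.30×10⁻⁴ × 1.21 × 27.0 = 4.25×10⁻³ Pa/m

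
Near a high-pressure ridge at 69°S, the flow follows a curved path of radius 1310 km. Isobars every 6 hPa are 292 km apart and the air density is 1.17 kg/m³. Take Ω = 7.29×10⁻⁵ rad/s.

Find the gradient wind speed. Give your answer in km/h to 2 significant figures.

Coriolis parameter at 69°S:
f = 2Ω sin φ = 2 × 7.29×10⁻⁵ × sin 69° = 1.36×10⁻⁴ s⁻¹
Pressure gradient: |∂P/∂n| = 600 Pa / 292000 m = 2.05×10⁻³ Pa/m
Geostrophic speed: V_g = |∂P/∂n|/(fρ) = 2.05×10⁻³/(1.36×10⁻⁴ × 1.17) = 12.9 m/s
Around a high, pressure-gradient force acts outward with centrifugal, so Coriolis balances both:
fV = (1/ρ)|∂P/∂n| + V²/R  →  V² − fR·V + fR·V_g = 0
With fR = 1.36×10⁻⁴ × 1310×10³ m = 178 m/s:
V = [fR − √((fR)² − 4 fR V_g)]/2 = [178 − √(178² − 4×178×12.9)]/2 = 14 m/s
Supergeostrophic (V > V_g = 12.9 m/s), as expected around a high.
Converting: 14 m/s × 3.6 = 50 km/h

50 km/h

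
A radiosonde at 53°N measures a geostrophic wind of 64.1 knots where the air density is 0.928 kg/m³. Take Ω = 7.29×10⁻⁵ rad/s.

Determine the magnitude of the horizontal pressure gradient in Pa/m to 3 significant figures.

3.56×10⁻³ Pa/m

Coriolis parameter at 53°N:
f = 2Ω sin φ = 2 × 7.29×10⁻⁵ × sin 53° = 1.16×10⁻⁴ s⁻¹
Wind speed in SI: 64.1 knots = 33.0 m/s
Geostrophic balance rearranged: |∂P/∂n| = f ρ V_g
|∂P/∂n| = 1.16×10⁻⁴ × 0.928 × 33.0 = 3.56×10⁻³ Pa/m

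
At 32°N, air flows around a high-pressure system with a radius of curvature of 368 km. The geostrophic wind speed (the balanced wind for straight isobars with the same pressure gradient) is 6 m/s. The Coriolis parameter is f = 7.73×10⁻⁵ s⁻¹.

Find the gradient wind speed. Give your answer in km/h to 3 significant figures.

31.0 km/h

Around a high, pressure-gradient force acts outward with centrifugal, so Coriolis balances both:
fV = (1/ρ)|∂P/∂n| + V²/R  →  V² − fR·V + fR·V_g = 0
With fR = 7.73×10⁻⁵ × 368×10³ m = 28.4 m/s:
V = [fR − √((fR)² − 4 fR V_g)]/2 = [28.4 − √(28.4² − 4×28.4×6)]/2 = 8.6 m/s
Supergeostrophic (V > V_g = 6 m/s), as expected around a high.
Converting: 8.6 m/s × 3.6 = 31.0 km/h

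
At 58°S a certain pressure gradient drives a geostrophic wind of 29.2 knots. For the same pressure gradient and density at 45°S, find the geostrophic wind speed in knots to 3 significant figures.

With the same pressure gradient and density, V_g ∝ 1/f ∝ 1/sin φ.
V₂ = V₁ · sin φ₁ / sin φ₂ = 29.2 × sin 58° / sin 45°
V₂ = 29.2 × 0.8480/0.7071 = 35.0 knots

35.0 knots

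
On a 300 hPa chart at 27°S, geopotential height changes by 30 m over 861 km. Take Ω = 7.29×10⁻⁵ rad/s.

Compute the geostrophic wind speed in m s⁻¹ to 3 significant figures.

5.16 m s⁻¹

Coriolis parameter at 27°S:
f = 2Ω sin φ = 2 × 7.29×10⁻⁵ × sin 27° = 6.62×10⁻⁵ s⁻¹
Height gradient: |∂Z/∂n| = 30 m / 861000 m = 3.48×10⁻⁵
On a pressure surface, geostrophic balance gives V_g = (g/f)|∂Z/∂n|:
V_g = 9.81 × 3.48×10⁻⁵ / 6.62×10⁻⁵ = 5.16 m/s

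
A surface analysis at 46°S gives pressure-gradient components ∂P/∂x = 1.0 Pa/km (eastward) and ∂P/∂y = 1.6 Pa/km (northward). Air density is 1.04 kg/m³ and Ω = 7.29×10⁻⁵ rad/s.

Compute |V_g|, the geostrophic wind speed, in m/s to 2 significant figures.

17 m/s

Coriolis parameter at 46°S:
f = 2Ω sin φ = 2 × 7.29×10⁻⁵ × sin 46° = 1.05×10⁻⁴ s⁻¹
In the Southern Hemisphere f is negative: f = −1.05×10⁻⁴ s⁻¹.
Component geostrophic relations (x east, y north):
u_g = −(1/(fρ)) ∂P/∂y,  v_g = (1/(fρ)) ∂P/∂x
u_g = −(1.6×10⁻³)/(−1.05×10⁻⁴ × 1.04) = 14.7 m/s;  v_g = (1.0×10⁻³)/(−1.05×10⁻⁴ × 1.04) = −9.17 m/s
|V_g| = √(u_g² + v_g²) = 17.3 m/s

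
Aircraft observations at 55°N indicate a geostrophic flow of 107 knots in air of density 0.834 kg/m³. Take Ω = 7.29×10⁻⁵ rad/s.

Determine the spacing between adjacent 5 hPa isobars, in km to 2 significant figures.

91 km

Coriolis parameter at 55°N:
f = 2Ω sin φ = 2 × 7.29×10⁻⁵ × sin 55° = 1.19×10⁻⁴ s⁻¹
Wind speed in SI: 107 knots = 55.0 m/s
Geostrophic balance rearranged: |∂P/∂n| = f ρ V_g
|∂P/∂n| = 1.19×10⁻⁴ × 0.834 × 55.0 = 5.48×10⁻³ Pa/m
Isobar spacing: Δn = ΔP/|∂P/∂n| = 500 Pa / 5.48×10⁻³ Pa/m = 91193 m ≈ 91 km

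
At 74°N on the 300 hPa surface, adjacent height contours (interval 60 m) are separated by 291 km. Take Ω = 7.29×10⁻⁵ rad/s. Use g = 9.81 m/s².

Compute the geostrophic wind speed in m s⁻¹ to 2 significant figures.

Coriolis parameter at 74°N:
f = 2Ω sin φ = 2 × 7.29×10⁻⁵ × sin 74° = 1.40×10⁻⁴ s⁻¹
Height gradient: |∂Z/∂n| = 60 m / 291000 m = 2.06×10⁻⁴
On a pressure surface, geostrophic balance gives V_g = (g/f)|∂Z/∂n|:
V_g = 9.81 × 2.06×10⁻⁴ / 1.40×10⁻⁴ = 14.4 m/s

14 m s⁻¹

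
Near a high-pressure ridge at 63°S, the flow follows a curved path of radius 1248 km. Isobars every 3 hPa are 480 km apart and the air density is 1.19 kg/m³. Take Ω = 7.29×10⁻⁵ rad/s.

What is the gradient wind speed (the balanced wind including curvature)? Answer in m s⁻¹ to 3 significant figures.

Coriolis parameter at 63°S:
f = 2Ω sin φ = 2 × 7.29×10⁻⁵ × sin 63° = 1.30×10⁻⁴ s⁻¹
Pressure gradient: |∂P/∂n| = 300 Pa / 480000 m = 6.25×10⁻⁴ Pa/m
Geostrophic speed: V_g = |∂P/∂n|/(fρ) = 6.25×10⁻⁴/(1.30×10⁻⁴ × 1.19) = 4.04 m/s
Around a high, pressure-gradient force acts outward with centrifugal, so Coriolis balances both:
fV = (1/ρ)|∂P/∂n| + V²/R  →  V² − fR·V + fR·V_g = 0
With fR = 1.30×10⁻⁴ × 1248×10³ m = 162 m/s:
V = [fR − √((fR)² − 4 fR V_g)]/2 = [162 − √(162² − 4×162×4.04)]/2 = 4.15 m/s
Supergeostrophic (V > V_g = 4.04 m/s), as expected around a high.

4.15 m s⁻¹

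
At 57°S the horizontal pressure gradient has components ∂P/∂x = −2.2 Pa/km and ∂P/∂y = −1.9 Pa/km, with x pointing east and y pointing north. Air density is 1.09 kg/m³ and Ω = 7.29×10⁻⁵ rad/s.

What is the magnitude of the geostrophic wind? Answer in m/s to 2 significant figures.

Coriolis parameter at 57°S:
f = 2Ω sin φ = 2 × 7.29×10⁻⁵ × sin 57° = 1.22×10⁻⁴ s⁻¹
In the Southern Hemisphere f is negative: f = −1.22×10⁻⁴ s⁻¹.
Component geostrophic relations (x east, y north):
u_g = −(1/(fρ)) ∂P/∂y,  v_g = (1/(fρ)) ∂P/∂x
u_g = −(−1.9×10⁻³)/(−1.22×10⁻⁴ × 1.09) = −14.3 m/s;  v_g = (−2.2×10⁻³)/(−1.22×10⁻⁴ × 1.09) = 16.5 m/s
|V_g| = √(u_g² + v_g²) = 21.8 m/s

22 m/s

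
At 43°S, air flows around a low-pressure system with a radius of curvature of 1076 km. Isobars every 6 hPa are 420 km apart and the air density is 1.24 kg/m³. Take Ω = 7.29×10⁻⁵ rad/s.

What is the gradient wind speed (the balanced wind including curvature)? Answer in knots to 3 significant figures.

Coriolis parameter at 43°S:
f = 2Ω sin φ = 2 × 7.29×10⁻⁵ × sin 43° = 9.94×10⁻⁵ s⁻¹
Pressure gradient: |∂P/∂n| = 600 Pa / 420000 m = 1.43×10⁻³ Pa/m
Geostrophic speed: V_g = |∂P/∂n|/(fρ) = 1.43×10⁻³/(9.94×10⁻⁵ × 1.24) = 11.6 m/s
Around a low, centrifugal force acts outward with Coriolis, so pressure-gradient force balances both:
(1/ρ)|∂P/∂n| = fV + V²/R  →  V² + fR·V − fR·V_g = 0
With fR = 9.94×10⁻⁵ × 1076×10³ m = 107 m/s:
V = [−fR + √((fR)² + 4 fR V_g)]/2 = [−107 + √(107² + 4×107×11.6)]/2 = 10.5 m/s
Subgeostrophic (V < V_g = 11.6 m/s), as expected around a low.
Converting: 10.5 m/s × 1.944 = 20.5 knots

20.5 knots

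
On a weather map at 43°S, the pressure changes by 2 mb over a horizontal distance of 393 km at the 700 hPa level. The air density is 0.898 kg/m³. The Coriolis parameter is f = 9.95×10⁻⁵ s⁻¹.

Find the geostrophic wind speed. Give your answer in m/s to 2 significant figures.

5.7 m/s

Pressure gradient: |∂P/∂n| = 200 Pa / 393000 m = 5.09×10⁻⁴ Pa/m
Geostrophic balance (pressure-gradient force = Coriolis force):
V_g = (1/(fρ)) |∂P/∂n| = 5.09×10⁻⁴ / (9.95×10⁻⁵ × 0.898) = 5.70 m/s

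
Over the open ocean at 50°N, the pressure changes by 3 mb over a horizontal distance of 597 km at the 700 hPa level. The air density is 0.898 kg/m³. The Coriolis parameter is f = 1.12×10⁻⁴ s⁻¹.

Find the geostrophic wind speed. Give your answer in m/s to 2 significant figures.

Pressure gradient: |∂P/∂n| = 300 Pa / 597000 m = 5.03×10⁻⁴ Pa/m
Geostrophic balance (pressure-gradient force = Coriolis force):
V_g = (1/(fρ)) |∂P/∂n| = 5.03×10⁻⁴ / (1.12×10⁻⁴ × 0.898) = 5.00 m/s

5.0 m/s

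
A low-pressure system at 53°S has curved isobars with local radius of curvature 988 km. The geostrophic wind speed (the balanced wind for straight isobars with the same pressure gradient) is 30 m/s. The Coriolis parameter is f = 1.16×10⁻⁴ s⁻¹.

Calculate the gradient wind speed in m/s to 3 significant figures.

24.7 m/s

Around a low, centrifugal force acts outward with Coriolis, so pressure-gradient force balances both:
(1/ρ)|∂P/∂n| = fV + V²/R  →  V² + fR·V − fR·V_g = 0
With fR = 1.16×10⁻⁴ × 988×10³ m = 115 m/s:
V = [−fR + √((fR)² + 4 fR V_g)]/2 = [−115 + √(115² + 4×115×30)]/2 = 24.7 m/s
Subgeostrophic (V < V_g = 30 m/s), as expected around a low.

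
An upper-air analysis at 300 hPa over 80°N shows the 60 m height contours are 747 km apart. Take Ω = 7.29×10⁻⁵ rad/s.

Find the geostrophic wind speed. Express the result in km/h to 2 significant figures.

Coriolis parameter at 80°N:
f = 2Ω sin φ = 2 × 7.29×10⁻⁵ × sin 80° = 1.44×10⁻⁴ s⁻¹
Height gradient: |∂Z/∂n| = 60 m / 747000 m = 8.03×10⁻⁵
On a pressure surface, geostrophic balance gives V_g = (g/f)|∂Z/∂n|:
V_g = 9.81 × 8.03×10⁻⁵ / 1.44×10⁻⁴ = 5.49 m/s
Converting: 5.49 m/s × 3.6 = 20 km/h

20 km/h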